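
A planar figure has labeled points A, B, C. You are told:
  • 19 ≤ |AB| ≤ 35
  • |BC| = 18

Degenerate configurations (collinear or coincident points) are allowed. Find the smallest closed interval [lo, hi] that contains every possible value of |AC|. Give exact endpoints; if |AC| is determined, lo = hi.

|AB| ∈ [19, 35]
|BC| ∈ {18}
|AC| ∈ [1, 53]

|AC| ∈ [1, 53]  (≈ [1.0000, 53.0000])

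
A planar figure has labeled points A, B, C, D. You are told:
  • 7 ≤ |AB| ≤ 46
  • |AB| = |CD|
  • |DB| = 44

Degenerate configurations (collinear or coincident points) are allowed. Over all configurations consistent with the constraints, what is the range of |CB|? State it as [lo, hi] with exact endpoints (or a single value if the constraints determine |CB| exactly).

|AB| ∈ [7, 46]
|BD| ∈ {44}
|CD| ∈ [7, 46]
|AD| ∈ [0, 90]
|BC| ∈ [0, 90]
|AC| ∈ [0, 136]

|CB| ∈ [0, 90]  (≈ [0.0000, 90.0000])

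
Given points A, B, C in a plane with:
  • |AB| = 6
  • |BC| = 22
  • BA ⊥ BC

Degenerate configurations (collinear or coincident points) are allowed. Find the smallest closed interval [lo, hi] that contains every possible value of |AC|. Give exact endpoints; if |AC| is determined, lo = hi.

|AC| = 2·√(130)  (≈ 22.8035)

|AB| ∈ {6}
|BC| ∈ {22}
|AC| ∈ {2·√(130)}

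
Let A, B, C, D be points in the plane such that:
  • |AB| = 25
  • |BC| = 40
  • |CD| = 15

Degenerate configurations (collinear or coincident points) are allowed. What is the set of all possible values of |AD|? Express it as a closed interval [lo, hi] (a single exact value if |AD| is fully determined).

|AB| ∈ {25}
|BC| ∈ {40}
|CD| ∈ {15}
|AC| ∈ [15, 65]
|BD| ∈ [25, 55]
|AD| ∈ [0, 80]

|AD| ∈ [0, 80]  (≈ [0.0000, 80.0000])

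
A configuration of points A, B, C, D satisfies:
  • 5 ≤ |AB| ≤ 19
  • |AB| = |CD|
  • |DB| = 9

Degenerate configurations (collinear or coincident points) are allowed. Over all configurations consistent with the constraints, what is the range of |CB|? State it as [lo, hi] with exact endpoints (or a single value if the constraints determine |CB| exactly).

|AB| ∈ [5, 19]
|BD| ∈ {9}
|CD| ∈ [5, 19]
|AD| ∈ [0, 28]
|BC| ∈ [0, 28]
|AC| ∈ [0, 47]

|CB| ∈ [0, 28]  (≈ [0.0000, 28.0000])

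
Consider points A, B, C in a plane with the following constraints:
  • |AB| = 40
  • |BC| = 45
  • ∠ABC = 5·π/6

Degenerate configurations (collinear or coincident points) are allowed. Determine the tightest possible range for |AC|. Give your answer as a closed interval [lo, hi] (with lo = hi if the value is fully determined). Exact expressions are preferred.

|AB| ∈ {40}
|BC| ∈ {45}
|AC| ∈ {5·√(72·√(3) + 145)}

|AC| = 5·√(72·√(3) + 145)  (≈ 82.1139)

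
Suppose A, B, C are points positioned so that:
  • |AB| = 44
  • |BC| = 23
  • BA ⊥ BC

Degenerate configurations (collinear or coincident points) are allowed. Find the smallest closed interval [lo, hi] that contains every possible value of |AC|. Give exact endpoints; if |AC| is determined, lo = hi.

|AB| ∈ {44}
|BC| ∈ {23}
|AC| ∈ {√(2465)}

|AC| = √(2465)  (≈ 49.6488)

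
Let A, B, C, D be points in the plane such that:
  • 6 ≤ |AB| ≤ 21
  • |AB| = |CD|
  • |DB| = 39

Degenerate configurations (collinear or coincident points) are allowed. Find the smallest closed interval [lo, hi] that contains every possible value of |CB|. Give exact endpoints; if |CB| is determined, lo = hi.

|CB| ∈ [18, 60]  (≈ [18.0000, 60.0000])

|AB| ∈ [6, 21]
|BD| ∈ {39}
|CD| ∈ [6, 21]
|AD| ∈ [18, 60]
|BC| ∈ [18, 60]
|AC| ∈ [0, 81]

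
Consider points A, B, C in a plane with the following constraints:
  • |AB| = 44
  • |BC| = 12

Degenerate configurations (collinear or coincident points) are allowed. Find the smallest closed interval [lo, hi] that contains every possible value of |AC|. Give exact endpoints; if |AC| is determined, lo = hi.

|AC| ∈ [32, 56]  (≈ [32.0000, 56.0000])

|AB| ∈ {44}
|BC| ∈ {12}
|AC| ∈ [32, 56]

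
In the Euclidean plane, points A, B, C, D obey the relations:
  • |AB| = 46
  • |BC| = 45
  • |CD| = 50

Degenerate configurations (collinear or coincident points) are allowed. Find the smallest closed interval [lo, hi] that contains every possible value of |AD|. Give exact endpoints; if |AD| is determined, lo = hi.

|AD| ∈ [0, 141]  (≈ [0.0000, 141.0000])

|AB| ∈ {46}
|BC| ∈ {45}
|CD| ∈ {50}
|AC| ∈ [1, 91]
|BD| ∈ [5, 95]
|AD| ∈ [0, 141]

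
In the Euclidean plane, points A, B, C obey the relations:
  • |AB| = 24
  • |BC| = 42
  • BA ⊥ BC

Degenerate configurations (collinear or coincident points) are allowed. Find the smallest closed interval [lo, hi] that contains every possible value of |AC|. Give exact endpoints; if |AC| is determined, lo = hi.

|AC| = 6·√(65)  (≈ 48.3735)

|AB| ∈ {24}
|BC| ∈ {42}
|AC| ∈ {6·√(65)}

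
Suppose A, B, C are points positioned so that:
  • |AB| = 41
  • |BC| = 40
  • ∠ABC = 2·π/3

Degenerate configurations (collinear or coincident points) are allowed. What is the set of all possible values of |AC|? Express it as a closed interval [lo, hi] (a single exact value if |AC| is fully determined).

|AB| ∈ {41}
|BC| ∈ {40}
|AC| ∈ {√(4921)}

|AC| = √(4921)  (≈ 70.1498)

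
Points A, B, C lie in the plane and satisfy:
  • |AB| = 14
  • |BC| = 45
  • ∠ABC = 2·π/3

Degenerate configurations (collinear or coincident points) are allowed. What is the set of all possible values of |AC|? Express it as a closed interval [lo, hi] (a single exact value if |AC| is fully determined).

|AB| ∈ {14}
|BC| ∈ {45}
|AC| ∈ {√(2851)}

|AC| = √(2851)  (≈ 53.3948)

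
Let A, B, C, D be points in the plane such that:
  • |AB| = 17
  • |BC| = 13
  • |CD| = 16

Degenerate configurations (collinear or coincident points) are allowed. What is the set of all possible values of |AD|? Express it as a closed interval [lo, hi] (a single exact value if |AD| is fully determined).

|AD| ∈ [0, 46]  (≈ [0.0000, 46.0000])

|AB| ∈ {17}
|BC| ∈ {13}
|CD| ∈ {16}
|AC| ∈ [4, 30]
|BD| ∈ [3, 29]
|AD| ∈ [0, 46]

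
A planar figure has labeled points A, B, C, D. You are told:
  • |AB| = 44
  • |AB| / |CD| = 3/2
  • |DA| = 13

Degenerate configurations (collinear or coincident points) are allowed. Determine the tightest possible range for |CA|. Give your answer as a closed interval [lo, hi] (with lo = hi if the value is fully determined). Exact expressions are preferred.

|CA| ∈ [49/3, 127/3]  (≈ [16.3333, 42.3333])

|AB| ∈ {44}
|AD| ∈ {13}
|CD| ∈ {88/3}
|BD| ∈ [31, 57]
|AC| ∈ [49/3, 127/3]
|BC| ∈ [5/3, 259/3]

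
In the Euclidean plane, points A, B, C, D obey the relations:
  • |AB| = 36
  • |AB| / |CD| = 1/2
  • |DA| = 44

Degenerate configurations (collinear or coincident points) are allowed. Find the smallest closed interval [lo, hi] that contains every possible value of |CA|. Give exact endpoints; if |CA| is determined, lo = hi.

|CA| ∈ [28, 116]  (≈ [28.0000, 116.0000])

|AB| ∈ {36}
|AD| ∈ {44}
|CD| ∈ {72}
|BD| ∈ [8, 80]
|AC| ∈ [28, 116]
|BC| ∈ [0, 152]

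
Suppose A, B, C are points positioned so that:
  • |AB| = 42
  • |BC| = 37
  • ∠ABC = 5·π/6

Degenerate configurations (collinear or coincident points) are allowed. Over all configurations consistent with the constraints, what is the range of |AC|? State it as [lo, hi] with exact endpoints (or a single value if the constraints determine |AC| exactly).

|AC| = √(1554·√(3) + 3133)  (≈ 76.3191)

|AB| ∈ {42}
|BC| ∈ {37}
|AC| ∈ {√(1554·√(3) + 3133)}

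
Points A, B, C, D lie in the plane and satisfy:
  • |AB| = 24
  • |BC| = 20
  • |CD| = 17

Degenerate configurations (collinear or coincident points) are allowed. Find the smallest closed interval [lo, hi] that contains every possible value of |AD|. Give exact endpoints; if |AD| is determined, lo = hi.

|AD| ∈ [0, 61]  (≈ [0.0000, 61.0000])

|AB| ∈ {24}
|BC| ∈ {20}
|CD| ∈ {17}
|AC| ∈ [4, 44]
|BD| ∈ [3, 37]
|AD| ∈ [0, 61]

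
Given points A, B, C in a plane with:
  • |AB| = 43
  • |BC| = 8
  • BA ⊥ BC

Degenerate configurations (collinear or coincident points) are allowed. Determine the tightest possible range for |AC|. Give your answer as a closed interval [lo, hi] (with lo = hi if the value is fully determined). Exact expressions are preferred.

|AB| ∈ {43}
|BC| ∈ {8}
|AC| ∈ {√(1913)}

|AC| = √(1913)  (≈ 43.7379)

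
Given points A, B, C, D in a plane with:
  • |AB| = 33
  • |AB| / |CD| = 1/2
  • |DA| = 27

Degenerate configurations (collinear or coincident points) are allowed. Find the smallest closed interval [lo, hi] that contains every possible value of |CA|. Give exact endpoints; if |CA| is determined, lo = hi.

|AB| ∈ {33}
|AD| ∈ {27}
|CD| ∈ {66}
|BD| ∈ [6, 60]
|AC| ∈ [39, 93]
|BC| ∈ [6, 126]

|CA| ∈ [39, 93]  (≈ [39.0000, 93.0000])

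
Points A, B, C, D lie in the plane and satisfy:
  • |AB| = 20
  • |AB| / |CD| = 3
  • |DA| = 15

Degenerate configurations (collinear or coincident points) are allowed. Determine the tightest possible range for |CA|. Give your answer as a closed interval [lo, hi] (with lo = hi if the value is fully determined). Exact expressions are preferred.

|CA| ∈ [25/3, 65/3]  (≈ [8.3333, 21.6667])

|AB| ∈ {20}
|AD| ∈ {15}
|CD| ∈ {20/3}
|BD| ∈ [5, 35]
|AC| ∈ [25/3, 65/3]
|BC| ∈ [0, 125/3]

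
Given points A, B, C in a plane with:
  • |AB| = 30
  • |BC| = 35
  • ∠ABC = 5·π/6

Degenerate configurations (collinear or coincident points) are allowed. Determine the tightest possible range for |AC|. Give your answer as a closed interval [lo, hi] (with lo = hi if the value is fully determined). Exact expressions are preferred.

|AC| = 5·√(42·√(3) + 85)  (≈ 62.7985)

|AB| ∈ {30}
|BC| ∈ {35}
|AC| ∈ {5·√(42·√(3) + 85)}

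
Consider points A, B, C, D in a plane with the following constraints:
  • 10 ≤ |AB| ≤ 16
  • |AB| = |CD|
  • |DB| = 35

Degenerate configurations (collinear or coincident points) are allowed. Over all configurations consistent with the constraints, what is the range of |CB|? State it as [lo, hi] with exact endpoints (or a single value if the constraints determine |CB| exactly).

|CB| ∈ [19, 51]  (≈ [19.0000, 51.0000])

|AB| ∈ [10, 16]
|BD| ∈ {35}
|CD| ∈ [10, 16]
|AD| ∈ [19, 51]
|BC| ∈ [19, 51]
|AC| ∈ [3, 67]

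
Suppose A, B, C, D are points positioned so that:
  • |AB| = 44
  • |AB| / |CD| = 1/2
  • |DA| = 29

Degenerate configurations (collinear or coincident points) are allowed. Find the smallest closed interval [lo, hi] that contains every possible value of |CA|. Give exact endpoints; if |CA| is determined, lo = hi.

|CA| ∈ [59, 117]  (≈ [59.0000, 117.0000])

|AB| ∈ {44}
|AD| ∈ {29}
|CD| ∈ {88}
|BD| ∈ [15, 73]
|AC| ∈ [59, 117]
|BC| ∈ [15, 161]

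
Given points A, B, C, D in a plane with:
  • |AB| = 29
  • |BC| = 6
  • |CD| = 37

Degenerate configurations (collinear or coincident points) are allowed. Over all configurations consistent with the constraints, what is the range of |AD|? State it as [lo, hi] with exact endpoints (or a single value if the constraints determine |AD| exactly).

|AD| ∈ [2, 72]  (≈ [2.0000, 72.0000])

|AB| ∈ {29}
|BC| ∈ {6}
|CD| ∈ {37}
|AC| ∈ [23, 35]
|BD| ∈ [31, 43]
|AD| ∈ [2, 72]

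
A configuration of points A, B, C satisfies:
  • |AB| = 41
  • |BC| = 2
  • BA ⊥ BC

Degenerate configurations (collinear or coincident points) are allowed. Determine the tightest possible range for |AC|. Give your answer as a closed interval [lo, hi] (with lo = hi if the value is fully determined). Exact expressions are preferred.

|AB| ∈ {41}
|BC| ∈ {2}
|AC| ∈ {√(1685)}

|AC| = √(1685)  (≈ 41.0488)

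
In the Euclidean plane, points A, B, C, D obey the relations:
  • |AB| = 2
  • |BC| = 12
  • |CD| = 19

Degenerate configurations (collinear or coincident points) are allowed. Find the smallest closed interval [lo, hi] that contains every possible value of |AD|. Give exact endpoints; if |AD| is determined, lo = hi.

|AB| ∈ {2}
|BC| ∈ {12}
|CD| ∈ {19}
|AC| ∈ [10, 14]
|BD| ∈ [7, 31]
|AD| ∈ [5, 33]

|AD| ∈ [5, 33]  (≈ [5.0000, 33.0000])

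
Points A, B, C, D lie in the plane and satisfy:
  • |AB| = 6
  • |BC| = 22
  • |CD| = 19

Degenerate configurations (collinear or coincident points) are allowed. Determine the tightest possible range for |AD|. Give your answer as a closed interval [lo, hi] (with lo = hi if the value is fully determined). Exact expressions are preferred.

|AD| ∈ [0, 47]  (≈ [0.0000, 47.0000])

|AB| ∈ {6}
|BC| ∈ {22}
|CD| ∈ {19}
|AC| ∈ [16, 28]
|BD| ∈ [3, 41]
|AD| ∈ [0, 47]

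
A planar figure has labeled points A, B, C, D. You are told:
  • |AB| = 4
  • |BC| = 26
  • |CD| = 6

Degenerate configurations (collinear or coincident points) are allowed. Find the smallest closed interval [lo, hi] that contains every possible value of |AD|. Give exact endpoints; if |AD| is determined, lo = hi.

|AD| ∈ [16, 36]  (≈ [16.0000, 36.0000])

|AB| ∈ {4}
|BC| ∈ {26}
|CD| ∈ {6}
|AC| ∈ [22, 30]
|BD| ∈ [20, 32]
|AD| ∈ [16, 36]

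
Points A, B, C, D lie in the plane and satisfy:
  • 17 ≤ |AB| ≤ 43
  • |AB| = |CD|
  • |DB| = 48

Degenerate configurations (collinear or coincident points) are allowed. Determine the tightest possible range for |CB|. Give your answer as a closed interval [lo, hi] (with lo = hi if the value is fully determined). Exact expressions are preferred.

|CB| ∈ [5, 91]  (≈ [5.0000, 91.0000])

|AB| ∈ [17, 43]
|BD| ∈ {48}
|CD| ∈ [17, 43]
|AD| ∈ [5, 91]
|BC| ∈ [5, 91]
|AC| ∈ [0, 134]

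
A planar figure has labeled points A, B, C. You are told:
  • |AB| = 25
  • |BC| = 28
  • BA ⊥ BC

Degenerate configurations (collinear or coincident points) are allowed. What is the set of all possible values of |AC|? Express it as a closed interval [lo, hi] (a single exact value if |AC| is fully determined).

|AB| ∈ {25}
|BC| ∈ {28}
|AC| ∈ {√(1409)}

|AC| = √(1409)  (≈ 37.5366)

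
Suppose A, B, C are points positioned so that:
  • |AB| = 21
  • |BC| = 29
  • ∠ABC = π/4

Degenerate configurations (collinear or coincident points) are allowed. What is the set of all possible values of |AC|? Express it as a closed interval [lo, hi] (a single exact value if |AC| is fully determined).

|AC| = √(1282 - 609·√(2))  (≈ 20.5120)

|AB| ∈ {21}
|BC| ∈ {29}
|AC| ∈ {√(1282 - 609·√(2))}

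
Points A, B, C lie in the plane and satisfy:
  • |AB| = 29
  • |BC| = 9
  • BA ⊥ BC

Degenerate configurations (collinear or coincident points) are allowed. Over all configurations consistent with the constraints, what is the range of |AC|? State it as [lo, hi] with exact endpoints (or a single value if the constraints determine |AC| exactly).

|AB| ∈ {29}
|BC| ∈ {9}
|AC| ∈ {√(922)}

|AC| = √(922)  (≈ 30.3645)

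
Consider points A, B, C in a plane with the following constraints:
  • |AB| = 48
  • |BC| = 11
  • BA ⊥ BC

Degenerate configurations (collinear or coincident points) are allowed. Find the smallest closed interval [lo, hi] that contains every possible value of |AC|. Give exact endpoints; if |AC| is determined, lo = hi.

|AC| = 5·√(97)  (≈ 49.2443)

|AB| ∈ {48}
|BC| ∈ {11}
|AC| ∈ {5·√(97)}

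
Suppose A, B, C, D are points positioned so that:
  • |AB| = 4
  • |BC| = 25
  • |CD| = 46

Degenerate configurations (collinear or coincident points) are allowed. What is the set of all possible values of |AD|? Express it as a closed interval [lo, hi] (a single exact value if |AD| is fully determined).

|AB| ∈ {4}
|BC| ∈ {25}
|CD| ∈ {46}
|AC| ∈ [21, 29]
|BD| ∈ [21, 71]
|AD| ∈ [17, 75]

|AD| ∈ [17, 75]  (≈ [17.0000, 75.0000])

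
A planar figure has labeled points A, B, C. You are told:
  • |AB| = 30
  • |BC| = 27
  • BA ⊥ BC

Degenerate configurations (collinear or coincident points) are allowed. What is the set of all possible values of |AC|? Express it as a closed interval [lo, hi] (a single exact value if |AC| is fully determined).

|AC| = 3·√(181)  (≈ 40.3609)

|AB| ∈ {30}
|BC| ∈ {27}
|AC| ∈ {3·√(181)}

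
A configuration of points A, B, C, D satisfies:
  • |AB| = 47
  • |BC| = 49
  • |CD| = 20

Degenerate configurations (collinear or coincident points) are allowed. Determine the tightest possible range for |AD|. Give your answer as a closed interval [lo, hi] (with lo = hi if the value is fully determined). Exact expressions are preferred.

|AD| ∈ [0, 116]  (≈ [0.0000, 116.0000])

|AB| ∈ {47}
|BC| ∈ {49}
|CD| ∈ {20}
|AC| ∈ [2, 96]
|BD| ∈ [29, 69]
|AD| ∈ [0, 116]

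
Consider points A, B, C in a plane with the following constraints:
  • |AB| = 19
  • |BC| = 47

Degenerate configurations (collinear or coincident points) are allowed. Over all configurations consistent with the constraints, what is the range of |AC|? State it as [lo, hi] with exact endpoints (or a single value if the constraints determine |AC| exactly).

|AC| ∈ [28, 66]  (≈ [28.0000, 66.0000])

|AB| ∈ {19}
|BC| ∈ {47}
|AC| ∈ [28, 66]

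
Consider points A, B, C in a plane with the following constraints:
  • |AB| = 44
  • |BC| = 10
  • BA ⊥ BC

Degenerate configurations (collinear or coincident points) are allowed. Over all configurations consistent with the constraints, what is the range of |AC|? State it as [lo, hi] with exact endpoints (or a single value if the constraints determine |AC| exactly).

|AB| ∈ {44}
|BC| ∈ {10}
|AC| ∈ {2·√(509)}

|AC| = 2·√(509)  (≈ 45.1221)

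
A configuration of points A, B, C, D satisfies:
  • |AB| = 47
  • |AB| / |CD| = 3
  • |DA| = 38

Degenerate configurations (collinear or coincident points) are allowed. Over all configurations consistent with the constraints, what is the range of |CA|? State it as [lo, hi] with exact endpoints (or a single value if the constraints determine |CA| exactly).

|AB| ∈ {47}
|AD| ∈ {38}
|CD| ∈ {47/3}
|BD| ∈ [9, 85]
|AC| ∈ [67/3, 161/3]
|BC| ∈ [0, 302/3]

|CA| ∈ [67/3, 161/3]  (≈ [22.3333, 53.6667])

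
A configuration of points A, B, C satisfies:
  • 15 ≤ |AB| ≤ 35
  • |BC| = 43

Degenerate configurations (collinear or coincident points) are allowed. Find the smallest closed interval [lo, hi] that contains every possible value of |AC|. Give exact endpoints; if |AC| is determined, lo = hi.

|AC| ∈ [8, 78]  (≈ [8.0000, 78.0000])

|AB| ∈ [15, 35]
|BC| ∈ {43}
|AC| ∈ [8, 78]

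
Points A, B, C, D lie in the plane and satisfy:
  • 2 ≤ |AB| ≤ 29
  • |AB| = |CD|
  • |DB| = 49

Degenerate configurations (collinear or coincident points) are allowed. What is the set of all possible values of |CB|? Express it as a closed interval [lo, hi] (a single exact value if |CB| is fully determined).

|CB| ∈ [20, 78]  (≈ [20.0000, 78.0000])

|AB| ∈ [2, 29]
|BD| ∈ {49}
|CD| ∈ [2, 29]
|AD| ∈ [20, 78]
|BC| ∈ [20, 78]
|AC| ∈ [0, 107]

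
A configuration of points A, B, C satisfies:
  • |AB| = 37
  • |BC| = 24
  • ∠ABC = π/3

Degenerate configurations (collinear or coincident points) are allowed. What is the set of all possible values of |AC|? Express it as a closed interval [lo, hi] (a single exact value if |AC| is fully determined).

|AC| = √(1057)  (≈ 32.5115)

|AB| ∈ {37}
|BC| ∈ {24}
|AC| ∈ {√(1057)}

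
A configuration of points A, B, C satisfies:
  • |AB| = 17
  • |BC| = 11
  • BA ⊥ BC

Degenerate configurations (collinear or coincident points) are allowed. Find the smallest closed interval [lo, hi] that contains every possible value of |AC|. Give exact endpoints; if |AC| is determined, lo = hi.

|AC| = √(410)  (≈ 20.2485)

|AB| ∈ {17}
|BC| ∈ {11}
|AC| ∈ {√(410)}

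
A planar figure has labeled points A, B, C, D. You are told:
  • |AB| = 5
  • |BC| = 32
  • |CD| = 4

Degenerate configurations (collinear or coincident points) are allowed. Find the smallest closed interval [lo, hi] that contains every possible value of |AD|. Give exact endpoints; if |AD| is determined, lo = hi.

|AB| ∈ {5}
|BC| ∈ {32}
|CD| ∈ {4}
|AC| ∈ [27, 37]
|BD| ∈ [28, 36]
|AD| ∈ [23, 41]

|AD| ∈ [23, 41]  (≈ [23.0000, 41.0000])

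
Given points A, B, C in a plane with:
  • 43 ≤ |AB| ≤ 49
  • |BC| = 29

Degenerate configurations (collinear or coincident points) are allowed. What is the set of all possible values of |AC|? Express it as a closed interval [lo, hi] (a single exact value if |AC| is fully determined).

|AB| ∈ [43, 49]
|BC| ∈ {29}
|AC| ∈ [14, 78]

|AC| ∈ [14, 78]  (≈ [14.0000, 78.0000])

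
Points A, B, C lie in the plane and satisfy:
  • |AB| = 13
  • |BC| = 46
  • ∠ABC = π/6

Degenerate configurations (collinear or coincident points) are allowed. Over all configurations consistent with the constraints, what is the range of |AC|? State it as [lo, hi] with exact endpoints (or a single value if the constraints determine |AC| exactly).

|AB| ∈ {13}
|BC| ∈ {46}
|AC| ∈ {√(2285 - 598·√(3))}

|AC| = √(2285 - 598·√(3))  (≈ 35.3445)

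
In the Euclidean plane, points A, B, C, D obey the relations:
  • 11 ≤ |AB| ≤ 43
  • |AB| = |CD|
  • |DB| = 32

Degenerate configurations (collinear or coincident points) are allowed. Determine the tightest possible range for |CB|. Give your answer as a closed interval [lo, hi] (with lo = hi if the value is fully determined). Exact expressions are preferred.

|CB| ∈ [0, 75]  (≈ [0.0000, 75.0000])

|AB| ∈ [11, 43]
|BD| ∈ {32}
|CD| ∈ [11, 43]
|AD| ∈ [0, 75]
|BC| ∈ [0, 75]
|AC| ∈ [0, 118]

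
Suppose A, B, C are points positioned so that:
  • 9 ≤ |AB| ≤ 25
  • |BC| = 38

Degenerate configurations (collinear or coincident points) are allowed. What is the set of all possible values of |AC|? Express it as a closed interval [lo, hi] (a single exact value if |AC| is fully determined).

|AC| ∈ [13, 63]  (≈ [13.0000, 63.0000])

|AB| ∈ [9, 25]
|BC| ∈ {38}
|AC| ∈ [13, 63]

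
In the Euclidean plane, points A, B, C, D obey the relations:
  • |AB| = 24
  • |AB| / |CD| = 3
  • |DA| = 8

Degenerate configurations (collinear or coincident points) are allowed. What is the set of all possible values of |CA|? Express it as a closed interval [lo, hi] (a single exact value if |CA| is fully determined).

|CA| ∈ [0, 16]  (≈ [0.0000, 16.0000])

|AB| ∈ {24}
|AD| ∈ {8}
|CD| ∈ {8}
|BD| ∈ [16, 32]
|AC| ∈ [0, 16]
|BC| ∈ [8, 40]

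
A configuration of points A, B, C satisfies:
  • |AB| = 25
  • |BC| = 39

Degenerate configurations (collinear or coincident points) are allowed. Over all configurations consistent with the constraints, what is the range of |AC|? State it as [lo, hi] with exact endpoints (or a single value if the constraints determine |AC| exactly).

|AB| ∈ {25}
|BC| ∈ {39}
|AC| ∈ [14, 64]

|AC| ∈ [14, 64]  (≈ [14.0000, 64.0000])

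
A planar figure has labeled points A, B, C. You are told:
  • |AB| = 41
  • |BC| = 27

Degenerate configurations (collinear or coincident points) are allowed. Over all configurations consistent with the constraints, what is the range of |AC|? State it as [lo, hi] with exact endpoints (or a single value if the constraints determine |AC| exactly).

|AC| ∈ [14, 68]  (≈ [14.0000, 68.0000])

|AB| ∈ {41}
|BC| ∈ {27}
|AC| ∈ [14, 68]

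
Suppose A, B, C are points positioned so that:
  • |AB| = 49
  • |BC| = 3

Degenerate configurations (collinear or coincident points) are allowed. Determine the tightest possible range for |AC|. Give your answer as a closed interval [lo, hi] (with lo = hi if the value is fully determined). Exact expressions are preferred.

|AB| ∈ {49}
|BC| ∈ {3}
|AC| ∈ [46, 52]

|AC| ∈ [46, 52]  (≈ [46.0000, 52.0000])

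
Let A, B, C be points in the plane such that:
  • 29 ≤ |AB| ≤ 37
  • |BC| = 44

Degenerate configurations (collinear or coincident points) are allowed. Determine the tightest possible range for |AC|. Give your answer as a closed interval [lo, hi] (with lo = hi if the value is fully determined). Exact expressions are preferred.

|AC| ∈ [7, 81]  (≈ [7.0000, 81.0000])

|AB| ∈ [29, 37]
|BC| ∈ {44}
|AC| ∈ [7, 81]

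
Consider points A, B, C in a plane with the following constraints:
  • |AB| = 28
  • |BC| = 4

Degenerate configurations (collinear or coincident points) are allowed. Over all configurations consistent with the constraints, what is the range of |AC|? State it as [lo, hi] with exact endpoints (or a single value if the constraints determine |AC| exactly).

|AC| ∈ [24, 32]  (≈ [24.0000, 32.0000])

|AB| ∈ {28}
|BC| ∈ {4}
|AC| ∈ [24, 32]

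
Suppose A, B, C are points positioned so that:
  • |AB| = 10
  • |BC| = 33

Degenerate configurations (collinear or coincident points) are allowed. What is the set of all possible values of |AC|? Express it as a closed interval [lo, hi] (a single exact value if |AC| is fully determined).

|AC| ∈ [23, 43]  (≈ [23.0000, 43.0000])

|AB| ∈ {10}
|BC| ∈ {33}
|AC| ∈ [23, 43]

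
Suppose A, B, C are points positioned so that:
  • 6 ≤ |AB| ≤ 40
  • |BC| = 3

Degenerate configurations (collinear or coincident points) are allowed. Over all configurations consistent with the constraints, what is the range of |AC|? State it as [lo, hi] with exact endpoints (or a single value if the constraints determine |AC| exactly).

|AC| ∈ [3, 43]  (≈ [3.0000, 43.0000])

|AB| ∈ [6, 40]
|BC| ∈ {3}
|AC| ∈ [3, 43]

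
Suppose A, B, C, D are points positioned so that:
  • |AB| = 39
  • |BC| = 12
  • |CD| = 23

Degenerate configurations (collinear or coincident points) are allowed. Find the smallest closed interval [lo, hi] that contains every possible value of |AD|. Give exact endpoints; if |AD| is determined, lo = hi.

|AD| ∈ [4, 74]  (≈ [4.0000, 74.0000])

|AB| ∈ {39}
|BC| ∈ {12}
|CD| ∈ {23}
|AC| ∈ [27, 51]
|BD| ∈ [11, 35]
|AD| ∈ [4, 74]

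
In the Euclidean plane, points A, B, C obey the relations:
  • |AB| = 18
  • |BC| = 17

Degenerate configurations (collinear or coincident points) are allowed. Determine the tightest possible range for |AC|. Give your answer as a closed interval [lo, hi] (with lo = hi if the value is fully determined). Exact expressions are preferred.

|AC| ∈ [1, 35]  (≈ [1.0000, 35.0000])

|AB| ∈ {18}
|BC| ∈ {17}
|AC| ∈ [1, 35]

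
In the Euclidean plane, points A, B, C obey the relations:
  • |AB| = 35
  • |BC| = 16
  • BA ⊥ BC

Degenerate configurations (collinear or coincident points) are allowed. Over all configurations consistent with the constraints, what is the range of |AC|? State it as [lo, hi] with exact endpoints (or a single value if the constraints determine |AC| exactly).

|AB| ∈ {35}
|BC| ∈ {16}
|AC| ∈ {√(1481)}

|AC| = √(1481)  (≈ 38.4838)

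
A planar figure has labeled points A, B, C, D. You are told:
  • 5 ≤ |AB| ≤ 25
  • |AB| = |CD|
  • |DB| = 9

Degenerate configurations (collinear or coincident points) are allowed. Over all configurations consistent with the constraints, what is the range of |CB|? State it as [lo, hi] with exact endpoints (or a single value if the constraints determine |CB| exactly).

|CB| ∈ [0, 34]  (≈ [0.0000, 34.0000])

|AB| ∈ [5, 25]
|BD| ∈ {9}
|CD| ∈ [5, 25]
|AD| ∈ [0, 34]
|BC| ∈ [0, 34]
|AC| ∈ [0, 59]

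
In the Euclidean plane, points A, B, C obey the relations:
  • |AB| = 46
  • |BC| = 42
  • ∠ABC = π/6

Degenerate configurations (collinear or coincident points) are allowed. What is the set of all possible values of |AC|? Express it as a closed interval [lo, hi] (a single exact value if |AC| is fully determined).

|AC| = 2·√(970 - 483·√(3))  (≈ 23.1015)

|AB| ∈ {46}
|BC| ∈ {42}
|AC| ∈ {2·√(970 - 483·√(3))}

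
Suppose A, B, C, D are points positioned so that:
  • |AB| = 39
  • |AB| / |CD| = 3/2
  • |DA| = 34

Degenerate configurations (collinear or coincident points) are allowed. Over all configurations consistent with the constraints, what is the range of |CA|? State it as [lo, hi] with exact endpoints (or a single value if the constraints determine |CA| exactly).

|AB| ∈ {39}
|AD| ∈ {34}
|CD| ∈ {26}
|BD| ∈ [5, 73]
|AC| ∈ [8, 60]
|BC| ∈ [0, 99]

|CA| ∈ [8, 60]  (≈ [8.0000, 60.0000])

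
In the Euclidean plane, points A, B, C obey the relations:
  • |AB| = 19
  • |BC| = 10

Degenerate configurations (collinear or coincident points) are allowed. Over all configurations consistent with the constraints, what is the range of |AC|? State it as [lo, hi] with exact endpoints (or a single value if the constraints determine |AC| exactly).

|AB| ∈ {19}
|BC| ∈ {10}
|AC| ∈ [9, 29]

|AC| ∈ [9, 29]  (≈ [9.0000, 29.0000])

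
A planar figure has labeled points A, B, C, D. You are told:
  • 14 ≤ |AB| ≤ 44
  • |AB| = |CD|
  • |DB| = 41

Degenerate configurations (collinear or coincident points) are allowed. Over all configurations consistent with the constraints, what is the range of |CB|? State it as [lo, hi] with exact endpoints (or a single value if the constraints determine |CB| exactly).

|AB| ∈ [14, 44]
|BD| ∈ {41}
|CD| ∈ [14, 44]
|AD| ∈ [0, 85]
|BC| ∈ [0, 85]
|AC| ∈ [0, 129]

|CB| ∈ [0, 85]  (≈ [0.0000, 85.0000])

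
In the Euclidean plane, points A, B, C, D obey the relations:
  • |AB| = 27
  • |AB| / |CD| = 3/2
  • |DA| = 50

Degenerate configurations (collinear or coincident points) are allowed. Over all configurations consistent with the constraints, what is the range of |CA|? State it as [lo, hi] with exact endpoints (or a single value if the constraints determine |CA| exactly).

|AB| ∈ {27}
|AD| ∈ {50}
|CD| ∈ {18}
|BD| ∈ [23, 77]
|AC| ∈ [32, 68]
|BC| ∈ [5, 95]

|CA| ∈ [32, 68]  (≈ [32.0000, 68.0000])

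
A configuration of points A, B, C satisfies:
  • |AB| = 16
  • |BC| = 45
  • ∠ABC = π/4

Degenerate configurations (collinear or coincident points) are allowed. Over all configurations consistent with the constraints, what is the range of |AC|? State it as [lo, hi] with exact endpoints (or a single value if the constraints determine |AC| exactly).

|AB| ∈ {16}
|BC| ∈ {45}
|AC| ∈ {√(2281 - 720·√(2))}

|AC| = √(2281 - 720·√(2))  (≈ 35.5354)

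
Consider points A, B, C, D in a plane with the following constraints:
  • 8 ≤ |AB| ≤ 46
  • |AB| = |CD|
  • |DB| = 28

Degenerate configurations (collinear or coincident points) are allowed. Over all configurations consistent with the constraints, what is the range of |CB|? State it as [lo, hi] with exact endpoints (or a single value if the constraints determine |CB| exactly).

|CB| ∈ [0, 74]  (≈ [0.0000, 74.0000])

|AB| ∈ [8, 46]
|BD| ∈ {28}
|CD| ∈ [8, 46]
|AD| ∈ [0, 74]
|BC| ∈ [0, 74]
|AC| ∈ [0, 120]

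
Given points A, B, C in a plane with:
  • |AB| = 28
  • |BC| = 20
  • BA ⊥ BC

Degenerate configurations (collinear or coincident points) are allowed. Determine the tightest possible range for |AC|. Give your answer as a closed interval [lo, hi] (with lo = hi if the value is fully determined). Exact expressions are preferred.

|AC| = 4·√(74)  (≈ 34.4093)

|AB| ∈ {28}
|BC| ∈ {20}
|AC| ∈ {4·√(74)}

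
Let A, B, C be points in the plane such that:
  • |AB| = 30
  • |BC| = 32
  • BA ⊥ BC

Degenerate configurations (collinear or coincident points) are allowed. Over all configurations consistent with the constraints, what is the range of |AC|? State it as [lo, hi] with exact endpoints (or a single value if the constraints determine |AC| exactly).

|AC| = 2·√(481)  (≈ 43.8634)

|AB| ∈ {30}
|BC| ∈ {32}
|AC| ∈ {2·√(481)}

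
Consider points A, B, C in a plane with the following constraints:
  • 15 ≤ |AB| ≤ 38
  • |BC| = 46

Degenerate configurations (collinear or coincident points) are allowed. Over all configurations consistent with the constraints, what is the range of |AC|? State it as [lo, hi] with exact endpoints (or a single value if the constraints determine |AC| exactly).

|AB| ∈ [15, 38]
|BC| ∈ {46}
|AC| ∈ [8, 84]

|AC| ∈ [8, 84]  (≈ [8.0000, 84.0000])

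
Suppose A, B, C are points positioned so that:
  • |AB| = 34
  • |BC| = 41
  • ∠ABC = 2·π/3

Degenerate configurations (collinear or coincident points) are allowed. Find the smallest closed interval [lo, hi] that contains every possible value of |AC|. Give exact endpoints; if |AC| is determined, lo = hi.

|AC| = √(4231)  (≈ 65.0461)

|AB| ∈ {34}
|BC| ∈ {41}
|AC| ∈ {√(4231)}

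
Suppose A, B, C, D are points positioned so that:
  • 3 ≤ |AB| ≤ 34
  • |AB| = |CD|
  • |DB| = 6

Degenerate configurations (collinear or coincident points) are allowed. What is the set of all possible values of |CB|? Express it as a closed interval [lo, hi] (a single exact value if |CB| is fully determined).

|CB| ∈ [0, 40]  (≈ [0.0000, 40.0000])

|AB| ∈ [3, 34]
|BD| ∈ {6}
|CD| ∈ [3, 34]
|AD| ∈ [0, 40]
|BC| ∈ [0, 40]
|AC| ∈ [0, 74]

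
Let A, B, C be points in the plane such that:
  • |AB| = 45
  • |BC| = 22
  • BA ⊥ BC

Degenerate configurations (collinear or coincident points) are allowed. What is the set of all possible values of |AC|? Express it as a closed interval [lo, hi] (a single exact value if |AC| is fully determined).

|AB| ∈ {45}
|BC| ∈ {22}
|AC| ∈ {√(2509)}

|AC| = √(2509)  (≈ 50.0899)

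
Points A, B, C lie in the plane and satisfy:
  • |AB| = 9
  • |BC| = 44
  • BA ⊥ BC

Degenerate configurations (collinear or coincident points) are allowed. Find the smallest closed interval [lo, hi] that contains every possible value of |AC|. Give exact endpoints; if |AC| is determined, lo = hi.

|AC| = √(2017)  (≈ 44.9110)

|AB| ∈ {9}
|BC| ∈ {44}
|AC| ∈ {√(2017)}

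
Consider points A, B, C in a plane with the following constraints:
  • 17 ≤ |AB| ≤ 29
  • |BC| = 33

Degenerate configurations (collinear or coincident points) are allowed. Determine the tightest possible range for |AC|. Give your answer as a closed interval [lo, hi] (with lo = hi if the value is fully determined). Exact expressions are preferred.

|AC| ∈ [4, 62]  (≈ [4.0000, 62.0000])

|AB| ∈ [17, 29]
|BC| ∈ {33}
|AC| ∈ [4, 62]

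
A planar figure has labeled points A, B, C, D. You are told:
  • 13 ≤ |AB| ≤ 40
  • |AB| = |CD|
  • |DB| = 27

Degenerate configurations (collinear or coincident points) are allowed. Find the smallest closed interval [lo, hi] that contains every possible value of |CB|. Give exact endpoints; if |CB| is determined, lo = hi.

|AB| ∈ [13, 40]
|BD| ∈ {27}
|CD| ∈ [13, 40]
|AD| ∈ [0, 67]
|BC| ∈ [0, 67]
|AC| ∈ [0, 107]

|CB| ∈ [0, 67]  (≈ [0.0000, 67.0000])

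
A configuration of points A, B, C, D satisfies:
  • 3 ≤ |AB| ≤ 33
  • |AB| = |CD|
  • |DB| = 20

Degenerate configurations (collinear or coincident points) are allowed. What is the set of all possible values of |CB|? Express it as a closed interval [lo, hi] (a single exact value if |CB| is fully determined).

|AB| ∈ [3, 33]
|BD| ∈ {20}
|CD| ∈ [3, 33]
|AD| ∈ [0, 53]
|BC| ∈ [0, 53]
|AC| ∈ [0, 86]

|CB| ∈ [0, 53]  (≈ [0.0000, 53.0000])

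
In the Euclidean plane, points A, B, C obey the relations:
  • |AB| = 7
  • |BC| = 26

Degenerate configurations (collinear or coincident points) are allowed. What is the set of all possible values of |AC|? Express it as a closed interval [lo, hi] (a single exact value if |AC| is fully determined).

|AB| ∈ {7}
|BC| ∈ {26}
|AC| ∈ [19, 33]

|AC| ∈ [19, 33]  (≈ [19.0000, 33.0000])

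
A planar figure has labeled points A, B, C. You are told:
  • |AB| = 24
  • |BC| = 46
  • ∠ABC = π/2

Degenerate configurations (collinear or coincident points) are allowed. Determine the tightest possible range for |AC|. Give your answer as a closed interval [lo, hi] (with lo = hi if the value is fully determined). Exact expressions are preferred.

|AB| ∈ {24}
|BC| ∈ {46}
|AC| ∈ {2·√(673)}

|AC| = 2·√(673)  (≈ 51.8845)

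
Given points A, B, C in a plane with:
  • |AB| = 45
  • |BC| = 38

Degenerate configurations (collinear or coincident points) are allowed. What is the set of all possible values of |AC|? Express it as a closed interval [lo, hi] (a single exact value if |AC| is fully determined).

|AB| ∈ {45}
|BC| ∈ {38}
|AC| ∈ [7, 83]

|AC| ∈ [7, 83]  (≈ [7.0000, 83.0000])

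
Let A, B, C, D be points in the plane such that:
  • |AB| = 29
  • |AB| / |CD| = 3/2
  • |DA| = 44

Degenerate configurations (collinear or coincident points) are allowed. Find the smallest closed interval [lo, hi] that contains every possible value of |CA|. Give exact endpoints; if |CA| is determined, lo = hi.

|CA| ∈ [74/3, 190/3]  (≈ [24.6667, 63.3333])

|AB| ∈ {29}
|AD| ∈ {44}
|CD| ∈ {58/3}
|BD| ∈ [15, 73]
|AC| ∈ [74/3, 190/3]
|BC| ∈ [0, 277/3]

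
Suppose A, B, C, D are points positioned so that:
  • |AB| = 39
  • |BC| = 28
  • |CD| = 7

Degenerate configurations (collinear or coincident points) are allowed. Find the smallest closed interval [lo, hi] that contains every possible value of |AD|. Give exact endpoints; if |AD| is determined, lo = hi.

|AB| ∈ {39}
|BC| ∈ {28}
|CD| ∈ {7}
|AC| ∈ [11, 67]
|BD| ∈ [21, 35]
|AD| ∈ [4, 74]

|AD| ∈ [4, 74]  (≈ [4.0000, 74.0000])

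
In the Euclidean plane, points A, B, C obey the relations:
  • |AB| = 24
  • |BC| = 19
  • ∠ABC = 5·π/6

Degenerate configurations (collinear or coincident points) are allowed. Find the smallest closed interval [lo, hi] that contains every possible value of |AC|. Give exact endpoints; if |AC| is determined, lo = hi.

|AB| ∈ {24}
|BC| ∈ {19}
|AC| ∈ {√(456·√(3) + 937)}

|AC| = √(456·√(3) + 937)  (≈ 41.5550)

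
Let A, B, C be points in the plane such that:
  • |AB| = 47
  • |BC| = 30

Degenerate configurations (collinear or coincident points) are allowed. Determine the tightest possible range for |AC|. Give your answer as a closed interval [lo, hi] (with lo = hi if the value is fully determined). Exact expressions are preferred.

|AC| ∈ [17, 77]  (≈ [17.0000, 77.0000])

|AB| ∈ {47}
|BC| ∈ {30}
|AC| ∈ [17, 77]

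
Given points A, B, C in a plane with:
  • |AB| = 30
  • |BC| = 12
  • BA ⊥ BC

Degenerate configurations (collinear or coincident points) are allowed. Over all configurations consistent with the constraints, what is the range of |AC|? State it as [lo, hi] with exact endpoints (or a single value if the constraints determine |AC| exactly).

|AC| = 6·√(29)  (≈ 32.3110)

|AB| ∈ {30}
|BC| ∈ {12}
|AC| ∈ {6·√(29)}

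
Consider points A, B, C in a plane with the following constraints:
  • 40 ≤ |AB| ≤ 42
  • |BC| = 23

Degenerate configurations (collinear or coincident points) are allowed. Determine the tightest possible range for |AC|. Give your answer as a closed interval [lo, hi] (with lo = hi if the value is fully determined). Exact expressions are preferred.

|AC| ∈ [17, 65]  (≈ [17.0000, 65.0000])

|AB| ∈ [40, 42]
|BC| ∈ {23}
|AC| ∈ [17, 65]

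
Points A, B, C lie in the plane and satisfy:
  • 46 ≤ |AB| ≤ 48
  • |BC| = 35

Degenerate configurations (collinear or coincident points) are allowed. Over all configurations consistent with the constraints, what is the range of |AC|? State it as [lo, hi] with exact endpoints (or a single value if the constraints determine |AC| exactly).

|AB| ∈ [46, 48]
|BC| ∈ {35}
|AC| ∈ [11, 83]

|AC| ∈ [11, 83]  (≈ [11.0000, 83.0000])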